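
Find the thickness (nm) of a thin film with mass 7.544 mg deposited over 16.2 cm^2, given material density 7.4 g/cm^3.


Convert: m = 7.544 mg = 7.5440e-06 kg, A = 16.2 cm^2 = 1.6200e-03 m^2, rho = 7.4 g/cm^3 = 7400 kg/m^3
t = m / (A * rho)
t = 7.5440e-06 / (1.6200e-03 * 7400)
t = 6.2930e-07 m = 629.3 nm

629.3


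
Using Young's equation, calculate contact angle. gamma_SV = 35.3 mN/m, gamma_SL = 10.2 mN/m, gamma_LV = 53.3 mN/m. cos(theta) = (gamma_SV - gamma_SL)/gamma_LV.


cos(theta) = (gamma_SV - gamma_SL) / gamma_LV
cos(theta) = (35.3 - 10.2) / 53.3
cos(theta) = 0.470919
theta = arccos(0.470919) = 61.91 degrees

61.91


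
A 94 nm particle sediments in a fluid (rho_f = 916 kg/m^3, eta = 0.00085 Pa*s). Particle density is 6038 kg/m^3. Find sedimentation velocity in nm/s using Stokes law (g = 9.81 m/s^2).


Radius R = 94/2 nm = 4.7e-08 m
Density difference = 6038 - 916 = 5122 kg/m^3
v = 2 * R^2 * (rho_p - rho_f) * g / (9 * eta)
v = 2 * (4.7e-08)^2 * 5122 * 9.81 / (9 * 0.00085)
v = 2.90184e-08 m/s = 29.0184 nm/s

29.0184


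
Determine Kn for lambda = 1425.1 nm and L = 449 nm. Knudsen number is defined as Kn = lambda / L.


Knudsen number Kn = lambda / L
Kn = 1425.1 / 449
Kn = 3.1739

3.1739


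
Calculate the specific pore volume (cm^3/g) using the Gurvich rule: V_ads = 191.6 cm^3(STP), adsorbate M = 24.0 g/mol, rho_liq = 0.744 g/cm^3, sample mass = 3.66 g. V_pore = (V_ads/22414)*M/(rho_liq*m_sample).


Moles adsorbed n = V_ads / 22414 = 191.6 / 22414 = 8.548229e-03 mol
Liquid volume V_liq = n * M / rho_liq = 8.548229e-03 * 24.0 / 0.744 = 0.27575 cm^3
Specific pore volume V_pore = V_liq / m_sample = 0.27575 / 3.66
V_pore = 0.0753 cm^3/g

0.0753


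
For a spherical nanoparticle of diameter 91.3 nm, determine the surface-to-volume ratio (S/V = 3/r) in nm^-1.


Radius r = 91.3/2 = 45.65 nm
S/V = 3 / r = 3 / 45.65
S/V = 0.0657 nm^-1

0.0657


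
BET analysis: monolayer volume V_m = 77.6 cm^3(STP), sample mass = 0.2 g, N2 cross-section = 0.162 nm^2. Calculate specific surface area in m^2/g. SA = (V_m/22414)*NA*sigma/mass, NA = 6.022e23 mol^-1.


Number of moles in monolayer = V_m / 22414 = 77.6 / 22414 = 0.00346212
Number of molecules = moles * NA = 0.00346212 * 6.022e23
SA = molecules * sigma / mass
SA = (77.6 / 22414) * 6.022e23 * 0.162e-18 / 0.2
SA = 1688.8 m^2/g

1688.8


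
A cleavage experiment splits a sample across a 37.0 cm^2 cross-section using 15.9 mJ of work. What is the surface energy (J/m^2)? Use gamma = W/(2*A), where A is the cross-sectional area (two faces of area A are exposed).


Convert: A = 37.0 cm^2 = 0.0037 m^2, W = 15.9 mJ = 0.0159 J
Cleaving exposes two faces of area A, so total new surface = 2*A and gamma = W / (2*A)
gamma = 0.0159 / (2 * 0.0037)
gamma = 2.149 J/m^2

2.149


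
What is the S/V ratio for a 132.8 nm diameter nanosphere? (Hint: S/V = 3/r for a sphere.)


Radius r = 132.8/2 = 66.4 nm
S/V = 3 / r = 3 / 66.4
S/V = 0.0452 nm^-1

0.0452


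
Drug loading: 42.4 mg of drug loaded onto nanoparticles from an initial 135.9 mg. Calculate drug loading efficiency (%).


Drug loading efficiency = (drug loaded / drug initial) * 100
DLE = 42.4 / 135.9 * 100
DLE = 0.312 * 100
DLE = 31.2%

31.2


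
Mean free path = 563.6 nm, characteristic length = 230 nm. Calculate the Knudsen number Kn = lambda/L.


Knudsen number Kn = lambda / L
Kn = 563.6 / 230
Kn = 2.4504

2.4504


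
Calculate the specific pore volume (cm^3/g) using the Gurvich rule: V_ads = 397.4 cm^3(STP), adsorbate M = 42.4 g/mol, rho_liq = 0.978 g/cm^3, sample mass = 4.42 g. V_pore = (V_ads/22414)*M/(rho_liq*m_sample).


Moles adsorbed n = V_ads / 22414 = 397.4 / 22414 = 1.772999e-02 mol
Liquid volume V_liq = n * M / rho_liq = 1.772999e-02 * 42.4 / 0.978 = 0.76866 cm^3
Specific pore volume V_pore = V_liq / m_sample = 0.76866 / 4.42
V_pore = 0.1739 cm^3/g

0.1739


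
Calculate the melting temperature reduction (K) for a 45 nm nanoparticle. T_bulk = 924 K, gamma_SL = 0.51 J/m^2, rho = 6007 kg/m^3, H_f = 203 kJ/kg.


Radius R = 45/2 = 22.5 nm = 2.25e-08 m
Convert H_f = 203 kJ/kg = 203000 J/kg
dT = 2 * gamma_SL * T_bulk / (rho * H_f * R)
dT = 2 * 0.51 * 924 / (6007 * 203000 * 2.25e-08)
dT = 34.4 K

34.4


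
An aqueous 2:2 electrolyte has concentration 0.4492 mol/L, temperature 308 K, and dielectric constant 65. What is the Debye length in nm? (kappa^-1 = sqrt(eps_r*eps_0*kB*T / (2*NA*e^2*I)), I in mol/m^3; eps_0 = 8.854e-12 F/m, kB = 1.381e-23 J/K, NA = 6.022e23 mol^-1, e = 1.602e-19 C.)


Ionic strength I = 0.4492 * 2^2 * 1000 = 1796.8 mol/m^3
kappa^-1 = sqrt(65 * 8.854e-12 * 1.381e-23 * 308 / (2 * 6.022e23 * (1.602e-19)^2 * 1796.8))
kappa^-1 = 0.21 nm

0.21


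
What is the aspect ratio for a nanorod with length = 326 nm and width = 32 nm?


Aspect ratio AR = length / diameter
AR = 326 / 32
AR = 10.19

10.19


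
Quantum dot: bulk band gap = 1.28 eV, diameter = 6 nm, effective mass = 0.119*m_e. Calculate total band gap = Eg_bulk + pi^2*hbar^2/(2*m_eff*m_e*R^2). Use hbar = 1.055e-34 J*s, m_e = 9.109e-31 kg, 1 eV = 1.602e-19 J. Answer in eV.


Radius R = 6/2 nm = 3e-09 m
Confinement energy dE = pi^2 * hbar^2 / (2 * m_eff * m_e * R^2)
dE = pi^2 * (1.055e-34)^2 / (2 * 0.119 * 9.109e-31 * (3e-09)^2) J, divided by 1.602e-19 J/eV
dE = 0.3514 eV
Total band gap = E_g(bulk) + dE = 1.28 + 0.3514 = 1.6314 eV

1.6314


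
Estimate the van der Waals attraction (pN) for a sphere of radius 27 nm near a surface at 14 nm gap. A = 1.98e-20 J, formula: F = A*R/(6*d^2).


Convert to SI: R = 27 nm = 2.7e-08 m, d = 14 nm = 1.4e-08 m
F = A * R / (6 * d^2)
F = 1.98e-20 * 2.7e-08 / (6 * (1.4e-08)^2)
F = 4.54592e-13 N = 0.455 pN

0.455


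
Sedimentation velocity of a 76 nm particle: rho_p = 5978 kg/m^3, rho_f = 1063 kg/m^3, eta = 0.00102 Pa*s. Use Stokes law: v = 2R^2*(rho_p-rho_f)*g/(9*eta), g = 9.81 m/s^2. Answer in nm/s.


Radius R = 76/2 nm = 3.8e-08 m
Density difference = 5978 - 1063 = 4915 kg/m^3
v = 2 * R^2 * (rho_p - rho_f) * g / (9 * eta)
v = 2 * (3.8e-08)^2 * 4915 * 9.81 / (9 * 0.00102)
v = 1.51687e-08 m/s = 15.1687 nm/s

15.1687


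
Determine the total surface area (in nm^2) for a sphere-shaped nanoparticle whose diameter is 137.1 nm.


Radius r = 137.1/2 = 68.55 nm
Surface area SA = 4 * pi * r^2
SA = 4 * pi * (68.55)^2
SA = 59050.66 nm^2

59050.66


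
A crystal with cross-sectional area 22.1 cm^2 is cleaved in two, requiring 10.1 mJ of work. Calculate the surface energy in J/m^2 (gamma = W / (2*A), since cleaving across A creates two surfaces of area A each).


Convert: A = 22.1 cm^2 = 0.00221 m^2, W = 10.1 mJ = 0.0101 J
Cleaving exposes two faces of area A, so total new surface = 2*A and gamma = W / (2*A)
gamma = 0.0101 / (2 * 0.00221)
gamma = 2.285 J/m^2

2.285


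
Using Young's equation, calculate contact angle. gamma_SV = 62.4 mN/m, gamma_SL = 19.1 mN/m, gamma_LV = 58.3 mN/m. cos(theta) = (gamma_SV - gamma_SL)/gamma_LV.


cos(theta) = (gamma_SV - gamma_SL) / gamma_LV
cos(theta) = (62.4 - 19.1) / 58.3
cos(theta) = 0.74271
theta = arccos(0.74271) = 42.04 degrees

42.04


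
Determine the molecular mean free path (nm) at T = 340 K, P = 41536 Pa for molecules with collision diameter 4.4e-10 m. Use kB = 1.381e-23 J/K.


Mean free path: lambda = kB*T / (sqrt(2) * pi * d^2 * P)
lambda = 1.381e-23 * 340 / (sqrt(2) * pi * (4.4e-10)^2 * 41536)
lambda = 1.31425e-07 m
lambda = 131.42 nm

131.42


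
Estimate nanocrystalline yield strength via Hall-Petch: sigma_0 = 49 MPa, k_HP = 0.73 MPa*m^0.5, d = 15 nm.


d = 15 nm = 1.5e-08 m
sqrt(d) = 0.0001224745
Hall-Petch contribution = k / sqrt(d) = 0.73 / 0.0001224745 = 5960.4 MPa
sigma = sigma_0 + k/sqrt(d) = 49 + 5960.4 = 6009.4 MPa

6009.4


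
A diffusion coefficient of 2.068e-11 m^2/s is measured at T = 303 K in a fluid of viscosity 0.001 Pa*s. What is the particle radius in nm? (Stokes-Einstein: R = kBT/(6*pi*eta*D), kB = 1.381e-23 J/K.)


Stokes-Einstein: R = kB*T / (6*pi*eta*D)
R = 1.381e-23 * 303 / (6 * pi * 0.001 * 2.068e-11)
R = 1.07346e-08 m = 10.73 nm

10.73


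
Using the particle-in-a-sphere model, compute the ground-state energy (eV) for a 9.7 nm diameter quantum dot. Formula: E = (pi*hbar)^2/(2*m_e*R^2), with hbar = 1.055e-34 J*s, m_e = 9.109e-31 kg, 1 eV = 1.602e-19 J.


Radius R = 9.7/2 = 4.85 nm = 4.85e-09 m
E = (pi * 1.055e-34)^2 / (2 * 9.109e-31 * (4.85e-09)^2)
E(J) = 2.56342e-21
E = E(J) / 1.602e-19 = 0.016 eV

0.016


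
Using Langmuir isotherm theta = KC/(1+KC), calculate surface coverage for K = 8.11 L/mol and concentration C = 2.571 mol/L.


Langmuir isotherm: theta = K*C / (1 + K*C)
K*C = 8.11 * 2.571 = 20.85081
theta = 20.85081 / (1 + 20.85081) = 20.85081 / 21.85081
theta = 0.9542

0.9542


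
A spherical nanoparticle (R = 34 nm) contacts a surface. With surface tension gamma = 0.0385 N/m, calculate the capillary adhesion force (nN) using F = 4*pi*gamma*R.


Convert radius: R = 34 nm = 3.4e-08 m
F = 4 * pi * gamma * R
F = 4 * pi * 0.0385 * 3.4e-08
F = 1.64494e-08 N = 16.4494 nN

16.4494


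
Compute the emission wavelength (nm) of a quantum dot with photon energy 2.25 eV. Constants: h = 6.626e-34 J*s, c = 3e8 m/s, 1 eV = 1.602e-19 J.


Convert energy: E = 2.25 eV = 2.25 * 1.602e-19 = 3.6045e-19 J
lambda = h*c / E = 6.626e-34 * 3e8 / 3.6045e-19
lambda = 5.51477e-07 m = 551.5 nm

551.5


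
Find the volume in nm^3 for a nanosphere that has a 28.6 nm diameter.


Radius r = 28.6/2 = 14.3 nm
Volume V = (4/3) * pi * r^3
V = (4/3) * pi * (14.3)^3
V = 12248.89 nm^3

12248.89


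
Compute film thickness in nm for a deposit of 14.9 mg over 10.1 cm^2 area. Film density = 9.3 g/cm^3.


Convert: m = 14.9 mg = 1.4900e-05 kg, A = 10.1 cm^2 = 1.0100e-03 m^2, rho = 9.3 g/cm^3 = 9300 kg/m^3
t = m / (A * rho)
t = 1.4900e-05 / (1.0100e-03 * 9300)
t = 1.5863e-06 m = 1586.3 nm

1586.3


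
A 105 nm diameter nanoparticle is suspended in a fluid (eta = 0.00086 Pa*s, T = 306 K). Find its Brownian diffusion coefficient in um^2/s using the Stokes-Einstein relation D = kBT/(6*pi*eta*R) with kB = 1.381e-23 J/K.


Radius R = 105/2 = 52.5 nm = 5.25e-08 m
D = kB*T / (6*pi*eta*R)
D = 1.381e-23 * 306 / (6 * pi * 0.00086 * 5.25e-08)
D = 4.96542e-12 m^2/s = 4.965 um^2/s

4.965


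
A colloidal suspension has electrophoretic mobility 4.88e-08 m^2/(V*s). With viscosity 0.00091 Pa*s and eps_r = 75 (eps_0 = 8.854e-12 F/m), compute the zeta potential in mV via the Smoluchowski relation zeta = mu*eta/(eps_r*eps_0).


Smoluchowski equation: zeta = mu * eta / (eps_r * eps_0)
zeta = 4.88e-08 * 0.00091 / (75 * 8.854e-12)
zeta = 0.066874 V = 66.87 mV

66.87


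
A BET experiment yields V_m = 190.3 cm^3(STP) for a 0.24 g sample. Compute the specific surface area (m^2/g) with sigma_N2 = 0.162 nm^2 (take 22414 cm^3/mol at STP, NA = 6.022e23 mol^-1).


Number of moles in monolayer = V_m / 22414 = 190.3 / 22414 = 0.00849023
Number of molecules = moles * NA = 0.00849023 * 6.022e23
SA = molecules * sigma / mass
SA = (190.3 / 22414) * 6.022e23 * 0.162e-18 / 0.24
SA = 3451.2 m^2/g

3451.2


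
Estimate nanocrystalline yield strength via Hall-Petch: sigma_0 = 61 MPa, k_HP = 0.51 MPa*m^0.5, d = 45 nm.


d = 45 nm = 4.5e-08 m
sqrt(d) = 0.000212132
Hall-Petch contribution = k / sqrt(d) = 0.51 / 0.000212132 = 2404.2 MPa
sigma = sigma_0 + k/sqrt(d) = 61 + 2404.2 = 2465.2 MPa

2465.2


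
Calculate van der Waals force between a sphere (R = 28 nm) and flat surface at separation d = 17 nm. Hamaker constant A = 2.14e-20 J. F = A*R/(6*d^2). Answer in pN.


Convert to SI: R = 28 nm = 2.8e-08 m, d = 17 nm = 1.7e-08 m
F = A * R / (6 * d^2)
F = 2.14e-20 * 2.8e-08 / (6 * (1.7e-08)^2)
F = 3.45559e-13 N = 0.346 pN

0.346


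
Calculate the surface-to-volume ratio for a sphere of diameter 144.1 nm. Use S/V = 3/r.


Radius r = 144.1/2 = 72.05 nm
S/V = 3 / r = 3 / 72.05
S/V = 0.0416 nm^-1

0.0416


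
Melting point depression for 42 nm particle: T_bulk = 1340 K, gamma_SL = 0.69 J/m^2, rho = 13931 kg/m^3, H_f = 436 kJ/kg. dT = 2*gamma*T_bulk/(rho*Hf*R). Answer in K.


Radius R = 42/2 = 21 nm = 2.1e-08 m
Convert H_f = 436 kJ/kg = 436000 J/kg
dT = 2 * gamma_SL * T_bulk / (rho * H_f * R)
dT = 2 * 0.69 * 1340 / (13931 * 436000 * 2.1e-08)
dT = 14.5 K

14.5


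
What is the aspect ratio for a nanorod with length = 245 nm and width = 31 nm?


Aspect ratio AR = length / diameter
AR = 245 / 31
AR = 7.9

7.9


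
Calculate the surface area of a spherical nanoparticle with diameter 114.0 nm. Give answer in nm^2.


Radius r = 114.0/2 = 57 nm
Surface area SA = 4 * pi * r^2
SA = 4 * pi * (57)^2
SA = 40828.14 nm^2

40828.14


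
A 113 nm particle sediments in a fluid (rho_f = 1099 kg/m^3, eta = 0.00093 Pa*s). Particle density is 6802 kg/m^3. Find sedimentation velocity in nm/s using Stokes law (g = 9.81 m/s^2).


Radius R = 113/2 nm = 5.65e-08 m
Density difference = 6802 - 1099 = 5703 kg/m^3
v = 2 * R^2 * (rho_p - rho_f) * g / (9 * eta)
v = 2 * (5.65e-08)^2 * 5703 * 9.81 / (9 * 0.00093)
v = 4.2675e-08 m/s = 42.675 nm/s

42.675


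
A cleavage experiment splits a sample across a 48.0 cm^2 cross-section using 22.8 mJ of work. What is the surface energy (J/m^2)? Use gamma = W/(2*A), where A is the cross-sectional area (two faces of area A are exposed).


Convert: A = 48.0 cm^2 = 0.0048 m^2, W = 22.8 mJ = 0.0228 J
Cleaving exposes two faces of area A, so total new surface = 2*A and gamma = W / (2*A)
gamma = 0.0228 / (2 * 0.0048)
gamma = 2.375 J/m^2

2.375


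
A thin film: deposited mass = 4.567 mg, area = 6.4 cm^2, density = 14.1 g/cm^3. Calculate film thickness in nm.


Convert: m = 4.567 mg = 4.5670e-06 kg, A = 6.4 cm^2 = 6.4000e-04 m^2, rho = 14.1 g/cm^3 = 14100 kg/m^3
t = m / (A * rho)
t = 4.5670e-06 / (6.4000e-04 * 14100)
t = 5.0609e-07 m = 506.1 nm

506.1


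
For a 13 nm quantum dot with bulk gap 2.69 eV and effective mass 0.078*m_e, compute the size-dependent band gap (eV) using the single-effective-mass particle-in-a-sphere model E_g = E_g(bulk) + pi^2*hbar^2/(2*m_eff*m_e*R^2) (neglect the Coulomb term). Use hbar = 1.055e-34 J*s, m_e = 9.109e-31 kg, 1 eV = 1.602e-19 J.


Radius R = 13/2 nm = 6.5e-09 m
Confinement energy dE = pi^2 * hbar^2 / (2 * m_eff * m_e * R^2)
dE = pi^2 * (1.055e-34)^2 / (2 * 0.078 * 9.109e-31 * (6.5e-09)^2) J, divided by 1.602e-19 J/eV
dE = 0.1142 eV
Total band gap = E_g(bulk) + dE = 2.69 + 0.1142 = 2.8042 eV

2.8042


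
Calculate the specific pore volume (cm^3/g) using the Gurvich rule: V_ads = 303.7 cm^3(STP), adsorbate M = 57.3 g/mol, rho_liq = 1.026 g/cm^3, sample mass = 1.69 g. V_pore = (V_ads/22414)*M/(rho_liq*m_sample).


Moles adsorbed n = V_ads / 22414 = 303.7 / 22414 = 1.354957e-02 mol
Liquid volume V_liq = n * M / rho_liq = 1.354957e-02 * 57.3 / 1.026 = 0.75672 cm^3
Specific pore volume V_pore = V_liq / m_sample = 0.75672 / 1.69
V_pore = 0.4478 cm^3/g

0.4478


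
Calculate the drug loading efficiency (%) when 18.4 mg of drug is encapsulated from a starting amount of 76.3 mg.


Drug loading efficiency = (drug loaded / drug initial) * 100
DLE = 18.4 / 76.3 * 100
DLE = 0.2412 * 100
DLE = 24.12%

24.12


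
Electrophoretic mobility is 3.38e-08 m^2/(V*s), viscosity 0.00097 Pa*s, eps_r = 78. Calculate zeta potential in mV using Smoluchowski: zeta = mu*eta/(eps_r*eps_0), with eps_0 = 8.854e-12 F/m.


Smoluchowski equation: zeta = mu * eta / (eps_r * eps_0)
zeta = 3.38e-08 * 0.00097 / (78 * 8.854e-12)
zeta = 0.047474 V = 47.47 mV

47.47


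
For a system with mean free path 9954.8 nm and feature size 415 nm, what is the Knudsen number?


Knudsen number Kn = lambda / L
Kn = 9954.8 / 415
Kn = 23.9875

23.9875


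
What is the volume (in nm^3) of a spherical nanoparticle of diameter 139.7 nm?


Radius r = 139.7/2 = 69.85 nm
Volume V = (4/3) * pi * r^3
V = (4/3) * pi * (69.85)^3
V = 1427538.54 nm^3

1427538.54


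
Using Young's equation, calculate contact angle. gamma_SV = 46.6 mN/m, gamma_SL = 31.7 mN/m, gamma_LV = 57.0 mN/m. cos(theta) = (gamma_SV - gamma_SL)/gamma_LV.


cos(theta) = (gamma_SV - gamma_SL) / gamma_LV
cos(theta) = (46.6 - 31.7) / 57.0
cos(theta) = 0.261404
theta = arccos(0.261404) = 74.85 degrees

74.85


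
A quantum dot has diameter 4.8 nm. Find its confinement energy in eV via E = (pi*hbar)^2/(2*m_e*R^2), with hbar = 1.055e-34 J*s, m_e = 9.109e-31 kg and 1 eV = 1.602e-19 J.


Radius R = 4.8/2 = 2.4 nm = 2.4e-09 m
E = (pi * 1.055e-34)^2 / (2 * 9.109e-31 * (2.4e-09)^2)
E(J) = 1.04684e-20
E = E(J) / 1.602e-19 = 0.0653 eV

0.0653


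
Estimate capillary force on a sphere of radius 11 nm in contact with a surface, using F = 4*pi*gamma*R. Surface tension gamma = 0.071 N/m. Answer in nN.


Convert radius: R = 11 nm = 1.1e-08 m
F = 4 * pi * gamma * R
F = 4 * pi * 0.071 * 1.1e-08
F = 9.81434e-09 N = 9.8143 nN

9.8143


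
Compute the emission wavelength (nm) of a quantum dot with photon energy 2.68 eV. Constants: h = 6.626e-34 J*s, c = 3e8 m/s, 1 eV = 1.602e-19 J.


Convert energy: E = 2.68 eV = 2.68 * 1.602e-19 = 4.29336e-19 J
lambda = h*c / E = 6.626e-34 * 3e8 / 4.29336e-19
lambda = 4.62994e-07 m = 463.0 nm

463.0


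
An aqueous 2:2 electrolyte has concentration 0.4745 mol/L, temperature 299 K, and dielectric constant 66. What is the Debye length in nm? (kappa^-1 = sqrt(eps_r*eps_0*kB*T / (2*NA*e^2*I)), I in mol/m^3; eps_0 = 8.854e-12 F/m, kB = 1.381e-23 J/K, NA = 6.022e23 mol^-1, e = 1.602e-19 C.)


Ionic strength I = 0.4745 * 2^2 * 1000 = 1898 mol/m^3
kappa^-1 = sqrt(66 * 8.854e-12 * 1.381e-23 * 299 / (2 * 6.022e23 * (1.602e-19)^2 * 1898))
kappa^-1 = 0.203 nm

0.203


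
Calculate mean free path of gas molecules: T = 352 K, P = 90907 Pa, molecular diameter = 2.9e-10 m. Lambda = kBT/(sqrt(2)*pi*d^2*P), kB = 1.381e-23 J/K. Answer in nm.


Mean free path: lambda = kB*T / (sqrt(2) * pi * d^2 * P)
lambda = 1.381e-23 * 352 / (sqrt(2) * pi * (2.9e-10)^2 * 90907)
lambda = 1.43113e-07 m
lambda = 143.11 nm

143.11


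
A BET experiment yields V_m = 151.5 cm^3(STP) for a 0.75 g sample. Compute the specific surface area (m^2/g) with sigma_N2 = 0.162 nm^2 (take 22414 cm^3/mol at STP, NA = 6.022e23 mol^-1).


Number of moles in monolayer = V_m / 22414 = 151.5 / 22414 = 0.00675917
Number of molecules = moles * NA = 0.00675917 * 6.022e23
SA = molecules * sigma / mass
SA = (151.5 / 22414) * 6.022e23 * 0.162e-18 / 0.75
SA = 879.2 m^2/g

879.2


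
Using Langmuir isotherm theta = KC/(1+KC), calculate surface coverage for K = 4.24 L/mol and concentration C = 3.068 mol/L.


Langmuir isotherm: theta = K*C / (1 + K*C)
K*C = 4.24 * 3.068 = 13.00832
theta = 13.00832 / (1 + 13.00832) = 13.00832 / 14.00832
theta = 0.9286

0.9286


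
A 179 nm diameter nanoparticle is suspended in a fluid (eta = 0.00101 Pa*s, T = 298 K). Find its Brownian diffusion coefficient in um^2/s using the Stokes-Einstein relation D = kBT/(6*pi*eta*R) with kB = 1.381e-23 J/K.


Radius R = 179/2 = 89.5 nm = 8.95e-08 m
D = kB*T / (6*pi*eta*R)
D = 1.381e-23 * 298 / (6 * pi * 0.00101 * 8.95e-08)
D = 2.41526e-12 m^2/s = 2.415 um^2/s

2.415


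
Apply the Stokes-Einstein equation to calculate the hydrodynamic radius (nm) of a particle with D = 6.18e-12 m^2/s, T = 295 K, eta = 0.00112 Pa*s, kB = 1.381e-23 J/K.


Stokes-Einstein: R = kB*T / (6*pi*eta*D)
R = 1.381e-23 * 295 / (6 * pi * 0.00112 * 6.18e-12)
R = 3.12254e-08 m = 31.23 nm

31.23


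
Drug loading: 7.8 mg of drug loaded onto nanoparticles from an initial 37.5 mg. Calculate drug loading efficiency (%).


Drug loading efficiency = (drug loaded / drug initial) * 100
DLE = 7.8 / 37.5 * 100
DLE = 0.208 * 100
DLE = 20.8%

20.8


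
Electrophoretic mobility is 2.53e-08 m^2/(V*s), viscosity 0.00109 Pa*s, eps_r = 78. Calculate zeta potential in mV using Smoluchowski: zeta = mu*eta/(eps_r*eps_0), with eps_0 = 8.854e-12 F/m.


Smoluchowski equation: zeta = mu * eta / (eps_r * eps_0)
zeta = 2.53e-08 * 0.00109 / (78 * 8.854e-12)
zeta = 0.039931 V = 39.93 mV

39.93


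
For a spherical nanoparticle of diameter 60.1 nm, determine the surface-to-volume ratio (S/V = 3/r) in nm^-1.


Radius r = 60.1/2 = 30.05 nm
S/V = 3 / r = 3 / 30.05
S/V = 0.0998 nm^-1

0.0998


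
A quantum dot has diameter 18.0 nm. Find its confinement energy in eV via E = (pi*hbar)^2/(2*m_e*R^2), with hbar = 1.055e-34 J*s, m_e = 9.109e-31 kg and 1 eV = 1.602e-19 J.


Radius R = 18.0/2 = 9 nm = 9e-09 m
E = (pi * 1.055e-34)^2 / (2 * 9.109e-31 * (9e-09)^2)
E(J) = 7.44422e-22
E = E(J) / 1.602e-19 = 0.0046 eV

0.0046


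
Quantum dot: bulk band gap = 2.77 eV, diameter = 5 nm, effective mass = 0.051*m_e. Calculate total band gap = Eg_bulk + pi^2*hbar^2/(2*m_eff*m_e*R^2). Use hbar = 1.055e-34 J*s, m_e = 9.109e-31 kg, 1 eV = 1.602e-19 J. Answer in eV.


Radius R = 5/2 nm = 2.5e-09 m
Confinement energy dE = pi^2 * hbar^2 / (2 * m_eff * m_e * R^2)
dE = pi^2 * (1.055e-34)^2 / (2 * 0.051 * 9.109e-31 * (2.5e-09)^2) J, divided by 1.602e-19 J/eV
dE = 1.1808 eV
Total band gap = E_g(bulk) + dE = 2.77 + 1.1808 = 3.9508 eV

3.9508


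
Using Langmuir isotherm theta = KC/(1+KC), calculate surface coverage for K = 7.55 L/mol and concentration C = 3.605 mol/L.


Langmuir isotherm: theta = K*C / (1 + K*C)
K*C = 7.55 * 3.605 = 27.21775
theta = 27.21775 / (1 + 27.21775) = 27.21775 / 28.21775
theta = 0.9646

0.9646


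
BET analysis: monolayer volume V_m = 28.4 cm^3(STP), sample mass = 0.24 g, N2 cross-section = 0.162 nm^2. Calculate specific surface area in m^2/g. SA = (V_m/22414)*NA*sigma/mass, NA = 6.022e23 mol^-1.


Number of moles in monolayer = V_m / 22414 = 28.4 / 22414 = 0.00126707
Number of molecules = moles * NA = 0.00126707 * 6.022e23
SA = molecules * sigma / mass
SA = (28.4 / 22414) * 6.022e23 * 0.162e-18 / 0.24
SA = 515.0 m^2/g

515.0


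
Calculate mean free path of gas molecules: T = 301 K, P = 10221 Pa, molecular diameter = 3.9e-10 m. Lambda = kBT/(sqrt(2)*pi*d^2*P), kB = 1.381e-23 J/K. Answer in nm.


Mean free path: lambda = kB*T / (sqrt(2) * pi * d^2 * P)
lambda = 1.381e-23 * 301 / (sqrt(2) * pi * (3.9e-10)^2 * 10221)
lambda = 6.01828e-07 m
lambda = 601.83 nm

601.83


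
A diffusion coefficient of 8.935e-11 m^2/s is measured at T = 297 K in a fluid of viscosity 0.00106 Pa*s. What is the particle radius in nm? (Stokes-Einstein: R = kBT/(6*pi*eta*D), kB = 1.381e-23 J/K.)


Stokes-Einstein: R = kB*T / (6*pi*eta*D)
R = 1.381e-23 * 297 / (6 * pi * 0.00106 * 8.935e-11)
R = 2.29746e-09 m = 2.3 nm

2.3


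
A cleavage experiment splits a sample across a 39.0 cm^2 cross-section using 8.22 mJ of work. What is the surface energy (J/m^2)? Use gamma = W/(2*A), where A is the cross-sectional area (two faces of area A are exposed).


Convert: A = 39.0 cm^2 = 0.0039 m^2, W = 8.22 mJ = 0.00822 J
Cleaving exposes two faces of area A, so total new surface = 2*A and gamma = W / (2*A)
gamma = 0.00822 / (2 * 0.0039)
gamma = 1.054 J/m^2

1.054


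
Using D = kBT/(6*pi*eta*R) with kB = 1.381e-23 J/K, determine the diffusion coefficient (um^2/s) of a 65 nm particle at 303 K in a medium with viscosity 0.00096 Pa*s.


Radius R = 65/2 = 32.5 nm = 3.25e-08 m
D = kB*T / (6*pi*eta*R)
D = 1.381e-23 * 303 / (6 * pi * 0.00096 * 3.25e-08)
D = 7.11509e-12 m^2/s = 7.115 um^2/s

7.115


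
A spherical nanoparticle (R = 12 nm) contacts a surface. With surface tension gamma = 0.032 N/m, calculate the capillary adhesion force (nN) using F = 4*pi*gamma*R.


Convert radius: R = 12 nm = 1.2e-08 m
F = 4 * pi * gamma * R
F = 4 * pi * 0.032 * 1.2e-08
F = 4.82549e-09 N = 4.8255 nN

4.8255


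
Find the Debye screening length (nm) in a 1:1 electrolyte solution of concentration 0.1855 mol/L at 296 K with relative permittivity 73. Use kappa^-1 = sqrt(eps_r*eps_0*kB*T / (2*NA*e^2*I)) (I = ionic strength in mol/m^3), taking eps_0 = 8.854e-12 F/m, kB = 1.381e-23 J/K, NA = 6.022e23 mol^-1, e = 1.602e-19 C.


Ionic strength I = 0.1855 * 1^2 * 1000 = 185.5 mol/m^3
kappa^-1 = sqrt(73 * 8.854e-12 * 1.381e-23 * 296 / (2 * 6.022e23 * (1.602e-19)^2 * 185.5))
kappa^-1 = 0.679 nm

0.679


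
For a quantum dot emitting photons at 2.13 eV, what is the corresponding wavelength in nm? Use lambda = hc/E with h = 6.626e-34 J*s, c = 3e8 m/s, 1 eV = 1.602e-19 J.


Convert energy: E = 2.13 eV = 2.13 * 1.602e-19 = 3.41226e-19 J
lambda = h*c / E = 6.626e-34 * 3e8 / 3.41226e-19
lambda = 5.82546e-07 m = 582.5 nm

582.5


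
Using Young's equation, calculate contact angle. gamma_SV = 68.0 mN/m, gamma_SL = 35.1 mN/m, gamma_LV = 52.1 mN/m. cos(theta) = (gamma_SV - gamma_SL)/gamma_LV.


cos(theta) = (gamma_SV - gamma_SL) / gamma_LV
cos(theta) = (68.0 - 35.1) / 52.1
cos(theta) = 0.631478
theta = arccos(0.631478) = 50.84 degrees

50.84


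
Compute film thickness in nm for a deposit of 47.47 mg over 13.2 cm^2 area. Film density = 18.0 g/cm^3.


Convert: m = 47.47 mg = 4.7470e-05 kg, A = 13.2 cm^2 = 1.3200e-03 m^2, rho = 18.0 g/cm^3 = 18000 kg/m^3
t = m / (A * rho)
t = 4.7470e-05 / (1.3200e-03 * 18000)
t = 1.9979e-06 m = 1997.9 nm

1997.9


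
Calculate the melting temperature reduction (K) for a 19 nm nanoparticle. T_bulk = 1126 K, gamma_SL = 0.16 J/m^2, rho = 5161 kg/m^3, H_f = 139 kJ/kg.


Radius R = 19/2 = 9.5 nm = 9.5e-09 m
Convert H_f = 139 kJ/kg = 139000 J/kg
dT = 2 * gamma_SL * T_bulk / (rho * H_f * R)
dT = 2 * 0.16 * 1126 / (5161 * 139000 * 9.5e-09)
dT = 52.9 K

52.9


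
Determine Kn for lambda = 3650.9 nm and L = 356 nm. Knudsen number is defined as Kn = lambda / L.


Knudsen number Kn = lambda / L
Kn = 3650.9 / 356
Kn = 10.2553

10.2553


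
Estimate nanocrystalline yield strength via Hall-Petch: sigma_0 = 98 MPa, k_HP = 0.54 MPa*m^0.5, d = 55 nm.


d = 55 nm = 5.5e-08 m
sqrt(d) = 0.0002345208
Hall-Petch contribution = k / sqrt(d) = 0.54 / 0.0002345208 = 2302.6 MPa
sigma = sigma_0 + k/sqrt(d) = 98 + 2302.6 = 2400.6 MPa

2400.6


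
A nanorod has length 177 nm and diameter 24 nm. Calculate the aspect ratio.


Aspect ratio AR = length / diameter
AR = 177 / 24
AR = 7.38

7.38


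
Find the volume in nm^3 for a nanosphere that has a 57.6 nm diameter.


Radius r = 57.6/2 = 28.8 nm
Volume V = (4/3) * pi * r^3
V = (4/3) * pi * (28.8)^3
V = 100061.28 nm^3

100061.28


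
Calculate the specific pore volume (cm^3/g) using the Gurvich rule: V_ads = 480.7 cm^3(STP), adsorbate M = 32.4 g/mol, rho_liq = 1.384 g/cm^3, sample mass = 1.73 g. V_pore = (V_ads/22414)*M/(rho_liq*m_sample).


Moles adsorbed n = V_ads / 22414 = 480.7 / 22414 = 2.144642e-02 mol
Liquid volume V_liq = n * M / rho_liq = 2.144642e-02 * 32.4 / 1.384 = 0.50207 cm^3
Specific pore volume V_pore = V_liq / m_sample = 0.50207 / 1.73
V_pore = 0.2902 cm^3/g

0.2902


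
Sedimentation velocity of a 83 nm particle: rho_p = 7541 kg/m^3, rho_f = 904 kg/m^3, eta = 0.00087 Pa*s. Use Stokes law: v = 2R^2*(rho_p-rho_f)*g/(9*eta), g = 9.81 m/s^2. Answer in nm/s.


Radius R = 83/2 nm = 4.15e-08 m
Density difference = 7541 - 904 = 6637 kg/m^3
v = 2 * R^2 * (rho_p - rho_f) * g / (9 * eta)
v = 2 * (4.15e-08)^2 * 6637 * 9.81 / (9 * 0.00087)
v = 2.86421e-08 m/s = 28.6421 nm/s

28.6421


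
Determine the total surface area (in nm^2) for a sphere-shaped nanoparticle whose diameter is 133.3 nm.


Radius r = 133.3/2 = 66.65 nm
Surface area SA = 4 * pi * r^2
SA = 4 * pi * (66.65)^2
SA = 55822.61 nm^2

55822.61


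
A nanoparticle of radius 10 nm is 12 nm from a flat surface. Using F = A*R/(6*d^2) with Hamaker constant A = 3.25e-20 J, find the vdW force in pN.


Convert to SI: R = 10 nm = 1e-08 m, d = 12 nm = 1.2e-08 m
F = A * R / (6 * d^2)
F = 3.25e-20 * 1e-08 / (6 * (1.2e-08)^2)
F = 3.76157e-13 N = 0.376 pN

0.376


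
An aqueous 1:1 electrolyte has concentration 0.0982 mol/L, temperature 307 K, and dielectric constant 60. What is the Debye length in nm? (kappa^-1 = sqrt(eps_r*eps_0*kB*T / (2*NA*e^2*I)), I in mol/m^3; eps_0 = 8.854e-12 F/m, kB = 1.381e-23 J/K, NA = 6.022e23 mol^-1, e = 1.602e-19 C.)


Ionic strength I = 0.0982 * 1^2 * 1000 = 98.2 mol/m^3
kappa^-1 = sqrt(60 * 8.854e-12 * 1.381e-23 * 307 / (2 * 6.022e23 * (1.602e-19)^2 * 98.2))
kappa^-1 = 0.861 nm

0.861


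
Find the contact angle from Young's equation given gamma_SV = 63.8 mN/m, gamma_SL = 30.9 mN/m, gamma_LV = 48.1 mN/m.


cos(theta) = (gamma_SV - gamma_SL) / gamma_LV
cos(theta) = (63.8 - 30.9) / 48.1
cos(theta) = 0.683992
theta = arccos(0.683992) = 46.84 degrees

46.84


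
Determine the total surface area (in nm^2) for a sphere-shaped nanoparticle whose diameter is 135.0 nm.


Radius r = 135.0/2 = 67.5 nm
Surface area SA = 4 * pi * r^2
SA = 4 * pi * (67.5)^2
SA = 57255.53 nm^2

57255.53


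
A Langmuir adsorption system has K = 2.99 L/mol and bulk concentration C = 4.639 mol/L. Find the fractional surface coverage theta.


Langmuir isotherm: theta = K*C / (1 + K*C)
K*C = 2.99 * 4.639 = 13.87061
theta = 13.87061 / (1 + 13.87061) = 13.87061 / 14.87061
theta = 0.9328

0.9328


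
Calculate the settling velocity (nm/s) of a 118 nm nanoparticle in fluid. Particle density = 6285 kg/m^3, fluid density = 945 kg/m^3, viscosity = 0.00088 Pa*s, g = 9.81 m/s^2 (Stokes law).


Radius R = 118/2 nm = 5.9e-08 m
Density difference = 6285 - 945 = 5340 kg/m^3
v = 2 * R^2 * (rho_p - rho_f) * g / (9 * eta)
v = 2 * (5.9e-08)^2 * 5340 * 9.81 / (9 * 0.00088)
v = 4.60489e-08 m/s = 46.0489 nm/s

46.0489


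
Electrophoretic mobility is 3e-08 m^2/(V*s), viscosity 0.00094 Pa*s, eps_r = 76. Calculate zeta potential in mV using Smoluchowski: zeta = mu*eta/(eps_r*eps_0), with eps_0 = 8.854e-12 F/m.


Smoluchowski equation: zeta = mu * eta / (eps_r * eps_0)
zeta = 3e-08 * 0.00094 / (76 * 8.854e-12)
zeta = 0.041908 V = 41.91 mV

41.91


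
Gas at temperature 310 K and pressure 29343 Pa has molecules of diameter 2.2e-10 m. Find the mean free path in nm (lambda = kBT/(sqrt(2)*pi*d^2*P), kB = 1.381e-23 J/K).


Mean free path: lambda = kB*T / (sqrt(2) * pi * d^2 * P)
lambda = 1.381e-23 * 310 / (sqrt(2) * pi * (2.2e-10)^2 * 29343)
lambda = 6.78486e-07 m
lambda = 678.49 nm

678.49


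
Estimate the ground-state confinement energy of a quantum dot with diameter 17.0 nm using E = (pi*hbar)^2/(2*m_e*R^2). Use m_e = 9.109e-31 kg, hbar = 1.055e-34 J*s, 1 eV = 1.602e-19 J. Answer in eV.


Radius R = 17.0/2 = 8.5 nm = 8.5e-09 m
E = (pi * 1.055e-34)^2 / (2 * 9.109e-31 * (8.5e-09)^2)
E(J) = 8.34576e-22
E = E(J) / 1.602e-19 = 0.0052 eV

0.0052


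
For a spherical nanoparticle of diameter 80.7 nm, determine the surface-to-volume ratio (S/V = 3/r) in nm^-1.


Radius r = 80.7/2 = 40.35 nm
S/V = 3 / r = 3 / 40.35
S/V = 0.0743 nm^-1

0.0743


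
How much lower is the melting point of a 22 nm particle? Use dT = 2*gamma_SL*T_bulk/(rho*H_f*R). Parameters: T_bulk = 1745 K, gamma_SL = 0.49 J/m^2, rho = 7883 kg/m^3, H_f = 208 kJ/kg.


Radius R = 22/2 = 11 nm = 1.1e-08 m
Convert H_f = 208 kJ/kg = 208000 J/kg
dT = 2 * gamma_SL * T_bulk / (rho * H_f * R)
dT = 2 * 0.49 * 1745 / (7883 * 208000 * 1.1e-08)
dT = 94.8 K

94.8


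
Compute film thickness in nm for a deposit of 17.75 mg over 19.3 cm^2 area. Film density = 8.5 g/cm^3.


Convert: m = 17.75 mg = 1.7750e-05 kg, A = 19.3 cm^2 = 1.9300e-03 m^2, rho = 8.5 g/cm^3 = 8500 kg/m^3
t = m / (A * rho)
t = 1.7750e-05 / (1.9300e-03 * 8500)
t = 1.0820e-06 m = 1082.0 nm

1082.0


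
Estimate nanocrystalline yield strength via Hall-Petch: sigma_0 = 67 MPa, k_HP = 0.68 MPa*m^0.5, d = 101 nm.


d = 101 nm = 1.01e-07 m
sqrt(d) = 0.000317805
Hall-Petch contribution = k / sqrt(d) = 0.68 / 0.000317805 = 2139.7 MPa
sigma = sigma_0 + k/sqrt(d) = 67 + 2139.7 = 2206.7 MPa

2206.7


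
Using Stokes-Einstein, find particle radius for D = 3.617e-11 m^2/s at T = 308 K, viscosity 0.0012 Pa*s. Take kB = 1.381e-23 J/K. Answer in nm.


Stokes-Einstein: R = kB*T / (6*pi*eta*D)
R = 1.381e-23 * 308 / (6 * pi * 0.0012 * 3.617e-11)
R = 5.19892e-09 m = 5.2 nm

5.2


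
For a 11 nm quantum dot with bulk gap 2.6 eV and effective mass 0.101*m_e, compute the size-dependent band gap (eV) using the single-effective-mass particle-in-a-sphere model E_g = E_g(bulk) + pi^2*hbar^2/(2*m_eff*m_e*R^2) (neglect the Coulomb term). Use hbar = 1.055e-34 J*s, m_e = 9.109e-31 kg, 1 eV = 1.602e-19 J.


Radius R = 11/2 nm = 5.5e-09 m
Confinement energy dE = pi^2 * hbar^2 / (2 * m_eff * m_e * R^2)
dE = pi^2 * (1.055e-34)^2 / (2 * 0.101 * 9.109e-31 * (5.5e-09)^2) J, divided by 1.602e-19 J/eV
dE = 0.1232 eV
Total band gap = E_g(bulk) + dE = 2.6 + 0.1232 = 2.7232 eV

2.7232


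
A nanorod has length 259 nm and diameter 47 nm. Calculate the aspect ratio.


Aspect ratio AR = length / diameter
AR = 259 / 47
AR = 5.51

5.51


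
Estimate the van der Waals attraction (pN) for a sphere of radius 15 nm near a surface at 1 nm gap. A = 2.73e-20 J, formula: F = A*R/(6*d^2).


Convert to SI: R = 15 nm = 1.5e-08 m, d = 1 nm = 1e-09 m
F = A * R / (6 * d^2)
F = 2.73e-20 * 1.5e-08 / (6 * (1e-09)^2)
F = 6.825e-11 N = 68.25 pN

68.25


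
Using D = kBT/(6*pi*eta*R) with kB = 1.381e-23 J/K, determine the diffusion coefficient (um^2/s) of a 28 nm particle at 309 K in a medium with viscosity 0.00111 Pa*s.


Radius R = 28/2 = 14 nm = 1.4e-08 m
D = kB*T / (6*pi*eta*R)
D = 1.381e-23 * 309 / (6 * pi * 0.00111 * 1.4e-08)
D = 1.4568e-11 m^2/s = 14.568 um^2/s

14.568


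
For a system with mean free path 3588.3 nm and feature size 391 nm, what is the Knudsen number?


Knudsen number Kn = lambda / L
Kn = 3588.3 / 391
Kn = 9.1772

9.1772


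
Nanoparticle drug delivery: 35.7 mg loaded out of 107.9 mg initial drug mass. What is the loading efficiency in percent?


Drug loading efficiency = (drug loaded / drug initial) * 100
DLE = 35.7 / 107.9 * 100
DLE = 0.3309 * 100
DLE = 33.09%

33.09


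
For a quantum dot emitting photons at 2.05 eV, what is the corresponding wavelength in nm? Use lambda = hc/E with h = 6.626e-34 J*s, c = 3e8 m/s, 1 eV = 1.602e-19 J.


Convert energy: E = 2.05 eV = 2.05 * 1.602e-19 = 3.2841e-19 J
lambda = h*c / E = 6.626e-34 * 3e8 / 3.2841e-19
lambda = 6.0528e-07 m = 605.3 nm

605.3


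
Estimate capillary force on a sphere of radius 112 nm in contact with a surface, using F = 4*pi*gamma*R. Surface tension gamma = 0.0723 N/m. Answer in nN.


Convert radius: R = 112 nm = 1.12e-07 m
F = 4 * pi * gamma * R
F = 4 * pi * 0.0723 * 1.12e-07
F = 1.01757e-07 N = 101.7574 nN

101.7574


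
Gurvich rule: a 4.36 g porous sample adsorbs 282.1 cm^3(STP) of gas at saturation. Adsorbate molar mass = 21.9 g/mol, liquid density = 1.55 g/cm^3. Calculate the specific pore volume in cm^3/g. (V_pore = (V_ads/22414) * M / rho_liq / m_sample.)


Moles adsorbed n = V_ads / 22414 = 282.1 / 22414 = 1.258588e-02 mol
Liquid volume V_liq = n * M / rho_liq = 1.258588e-02 * 21.9 / 1.55 = 0.17783 cm^3
Specific pore volume V_pore = V_liq / m_sample = 0.17783 / 4.36
V_pore = 0.0408 cm^3/g

0.0408


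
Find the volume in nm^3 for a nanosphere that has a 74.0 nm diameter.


Radius r = 74.0/2 = 37 nm
Volume V = (4/3) * pi * r^3
V = (4/3) * pi * (37)^3
V = 212174.79 nm^3

212174.79


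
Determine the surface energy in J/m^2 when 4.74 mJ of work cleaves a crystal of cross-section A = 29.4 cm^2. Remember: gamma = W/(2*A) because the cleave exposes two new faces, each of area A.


Convert: A = 29.4 cm^2 = 0.00294 m^2, W = 4.74 mJ = 0.00474 J
Cleaving exposes two faces of area A, so total new surface = 2*A and gamma = W / (2*A)
gamma = 0.00474 / (2 * 0.00294)
gamma = 0.806 J/m^2

0.806


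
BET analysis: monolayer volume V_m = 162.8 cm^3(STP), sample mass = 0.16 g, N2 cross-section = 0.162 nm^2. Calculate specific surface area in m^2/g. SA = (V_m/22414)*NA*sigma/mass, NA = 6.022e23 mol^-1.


Number of moles in monolayer = V_m / 22414 = 162.8 / 22414 = 0.00726332
Number of molecules = moles * NA = 0.00726332 * 6.022e23
SA = molecules * sigma / mass
SA = (162.8 / 22414) * 6.022e23 * 0.162e-18 / 0.16
SA = 4428.6 m^2/g

4428.6


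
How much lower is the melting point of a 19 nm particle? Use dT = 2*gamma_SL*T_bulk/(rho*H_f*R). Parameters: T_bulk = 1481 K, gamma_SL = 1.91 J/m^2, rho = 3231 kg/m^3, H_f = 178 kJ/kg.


Radius R = 19/2 = 9.5 nm = 9.5e-09 m
Convert H_f = 178 kJ/kg = 178000 J/kg
dT = 2 * gamma_SL * T_bulk / (rho * H_f * R)
dT = 2 * 1.91 * 1481 / (3231 * 178000 * 9.5e-09)
dT = 1035.5 K

1035.5


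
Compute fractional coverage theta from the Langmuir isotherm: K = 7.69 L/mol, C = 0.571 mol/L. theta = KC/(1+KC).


Langmuir isotherm: theta = K*C / (1 + K*C)
K*C = 7.69 * 0.571 = 4.39099
theta = 4.39099 / (1 + 4.39099) = 4.39099 / 5.39099
theta = 0.8145

0.8145


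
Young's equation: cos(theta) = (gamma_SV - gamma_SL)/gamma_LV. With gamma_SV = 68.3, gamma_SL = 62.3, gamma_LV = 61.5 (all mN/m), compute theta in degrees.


cos(theta) = (gamma_SV - gamma_SL) / gamma_LV
cos(theta) = (68.3 - 62.3) / 61.5
cos(theta) = 0.097561
theta = arccos(0.097561) = 84.4 degrees

84.4


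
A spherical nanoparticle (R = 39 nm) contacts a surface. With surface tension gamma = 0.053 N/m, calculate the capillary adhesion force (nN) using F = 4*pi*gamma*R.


Convert radius: R = 39 nm = 3.9e-08 m
F = 4 * pi * gamma * R
F = 4 * pi * 0.053 * 3.9e-08
F = 2.59747e-08 N = 25.9747 nN

25.9747


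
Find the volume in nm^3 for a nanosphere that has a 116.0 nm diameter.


Radius r = 116.0/2 = 58 nm
Volume V = (4/3) * pi * r^3
V = (4/3) * pi * (58)^3
V = 817283.23 nm^3

817283.23


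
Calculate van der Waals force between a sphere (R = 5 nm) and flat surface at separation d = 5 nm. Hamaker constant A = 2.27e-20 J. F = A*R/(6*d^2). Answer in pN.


Convert to SI: R = 5 nm = 5e-09 m, d = 5 nm = 5e-09 m
F = A * R / (6 * d^2)
F = 2.27e-20 * 5e-09 / (6 * (5e-09)^2)
F = 7.56667e-13 N = 0.757 pN

0.757


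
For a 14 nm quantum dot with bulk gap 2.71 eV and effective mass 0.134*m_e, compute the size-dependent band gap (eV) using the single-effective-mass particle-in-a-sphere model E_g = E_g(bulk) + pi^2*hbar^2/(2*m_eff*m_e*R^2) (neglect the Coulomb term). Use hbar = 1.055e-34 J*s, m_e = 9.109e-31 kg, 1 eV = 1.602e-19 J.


Radius R = 14/2 nm = 7e-09 m
Confinement energy dE = pi^2 * hbar^2 / (2 * m_eff * m_e * R^2)
dE = pi^2 * (1.055e-34)^2 / (2 * 0.134 * 9.109e-31 * (7e-09)^2) J, divided by 1.602e-19 J/eV
dE = 0.0573 eV
Total band gap = E_g(bulk) + dE = 2.71 + 0.0573 = 2.7673 eV

2.7673


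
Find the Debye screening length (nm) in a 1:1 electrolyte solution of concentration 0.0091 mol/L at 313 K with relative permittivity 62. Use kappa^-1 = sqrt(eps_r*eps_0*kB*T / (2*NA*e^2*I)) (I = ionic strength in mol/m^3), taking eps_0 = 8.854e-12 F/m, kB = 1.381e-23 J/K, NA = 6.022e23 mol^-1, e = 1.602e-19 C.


Ionic strength I = 0.0091 * 1^2 * 1000 = 9.1 mol/m^3
kappa^-1 = sqrt(62 * 8.854e-12 * 1.381e-23 * 313 / (2 * 6.022e23 * (1.602e-19)^2 * 9.1))
kappa^-1 = 2.904 nm

2.904


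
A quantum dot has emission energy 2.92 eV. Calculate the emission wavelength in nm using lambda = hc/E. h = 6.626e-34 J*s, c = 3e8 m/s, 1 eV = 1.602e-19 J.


Convert energy: E = 2.92 eV = 2.92 * 1.602e-19 = 4.67784e-19 J
lambda = h*c / E = 6.626e-34 * 3e8 / 4.67784e-19
lambda = 4.2494e-07 m = 424.9 nm

424.9


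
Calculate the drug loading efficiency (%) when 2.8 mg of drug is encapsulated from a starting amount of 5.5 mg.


Drug loading efficiency = (drug loaded / drug initial) * 100
DLE = 2.8 / 5.5 * 100
DLE = 0.5091 * 100
DLE = 50.91%

50.91


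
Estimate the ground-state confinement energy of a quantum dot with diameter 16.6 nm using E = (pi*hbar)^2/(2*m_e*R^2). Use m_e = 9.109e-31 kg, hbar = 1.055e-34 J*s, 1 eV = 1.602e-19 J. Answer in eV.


Radius R = 16.6/2 = 8.3 nm = 8.3e-09 m
E = (pi * 1.055e-34)^2 / (2 * 9.109e-31 * (8.3e-09)^2)
E(J) = 8.75282e-22
E = E(J) / 1.602e-19 = 0.0055 eV

0.0055


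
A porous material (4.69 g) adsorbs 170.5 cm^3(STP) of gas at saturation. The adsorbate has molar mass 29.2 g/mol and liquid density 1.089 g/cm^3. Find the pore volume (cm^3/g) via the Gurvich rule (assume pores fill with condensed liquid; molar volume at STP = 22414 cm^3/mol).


Moles adsorbed n = V_ads / 22414 = 170.5 / 22414 = 7.606853e-03 mol
Liquid volume V_liq = n * M / rho_liq = 7.606853e-03 * 29.2 / 1.089 = 0.20397 cm^3
Specific pore volume V_pore = V_liq / m_sample = 0.20397 / 4.69
V_pore = 0.0435 cm^3/g

0.0435
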